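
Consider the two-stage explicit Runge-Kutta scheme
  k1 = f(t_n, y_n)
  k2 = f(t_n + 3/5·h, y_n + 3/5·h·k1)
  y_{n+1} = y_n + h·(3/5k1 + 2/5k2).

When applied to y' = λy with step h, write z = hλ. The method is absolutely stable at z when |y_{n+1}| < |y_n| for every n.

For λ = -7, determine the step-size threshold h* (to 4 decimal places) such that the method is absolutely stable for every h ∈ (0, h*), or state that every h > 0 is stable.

Test eqn y'=λy, z=hλ:
  k1=λy_n ⇒ h·k1=z·y_n;  k2=λ(1+3/5z)y_n ⇒ h·k2=z(1+3/5z)y_n
  y_{n+1}/y_n = 1 + 3/5z + 2/5z(1+3/5z) = 1 + z + 6/25z²
  so R(z) = 1 + z + 6/25z².

Find x<0 with |R(x)|<1.
x=-1.03: |R|=0.2246
R=1: x+6/25x²=0 ⇒ x=−25/6=-4.1667; min R=1−1/(4·6/25)=-0.0417>−1
Confirm numerically:
  x=-3.421: |R|=0.38778 <1
  x=-2.536: |R|=0.00751 <1
  x=-1.731: |R|=0.01187 <1
  x=-1.690: |R|=0.00454 <1
  x=-4.475: |R|=1.33115 >1
  x=-4.439: |R|=1.29013 >1
Interval (-4.1667, 0).

(-4.1667,0); λ=-7 ⇒ h* = (25/6)/7 = 0.5952.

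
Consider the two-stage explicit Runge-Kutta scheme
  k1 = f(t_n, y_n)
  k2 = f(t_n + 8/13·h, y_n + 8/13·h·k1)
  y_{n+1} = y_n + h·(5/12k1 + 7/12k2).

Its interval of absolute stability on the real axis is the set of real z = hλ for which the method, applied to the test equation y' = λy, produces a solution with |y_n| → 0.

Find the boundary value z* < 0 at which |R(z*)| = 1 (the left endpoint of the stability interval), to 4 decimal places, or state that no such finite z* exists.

Set f=λy, z=hλ:
  k1=λy_n ⇒ h·k1=z·y_n;  k2=λ(1+8/13z)y_n ⇒ h·k2=z(1+8/13z)y_n
  y_{n+1}/y_n = 1 + 5/12z + 7/12z(1+8/13z) = 1 + z + 14/39z²
  R(z) = 1 + z + 14/39z².

Find x<0 with |R(x)|<1.
x=-1.3: |R|=0.3067
R=1: x+14/39x²=0 ⇒ x=−39/14=-2.7857; min R=1−1/(4·14/39)=0.3036>−1
Confirm numerically:
  x=-2.537: |R|=0.77349 <1
  x=-2.302: |R|=0.60028 <1
  x=-1.284: |R|=0.30783 <1
  x=-3.356: |R|=1.68703 >1
  x=-3.141: |R|=1.40060 >1
So |R|<1 on (-2.7857, 0).

z* = -2.7857.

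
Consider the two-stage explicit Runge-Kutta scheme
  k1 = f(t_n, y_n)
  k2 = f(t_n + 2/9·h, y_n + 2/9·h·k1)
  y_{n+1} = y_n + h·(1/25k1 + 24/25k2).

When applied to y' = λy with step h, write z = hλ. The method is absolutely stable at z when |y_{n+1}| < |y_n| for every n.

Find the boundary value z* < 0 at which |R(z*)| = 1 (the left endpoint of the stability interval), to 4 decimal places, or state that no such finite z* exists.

z* = -4.6875.

Test eqn y'=λy, z=hλ:
  k1=λy_n ⇒ h·k1=z·y_n;  k2=λ(1+2/9z)y_n ⇒ h·k2=z(1+2/9z)y_n
  y_{n+1}/y_n = 1 + 1/25z + 24/25z(1+2/9z) = 1 + z + 16/75z²
  R(z) = 1 + z + 16/75z².

Solve |R(x)|<1 on ℝ⁻.
x=-1.05: |R|=0.1852
R=1: x+16/75x²=0 ⇒ x=−75/16=-4.6875; min R=1−1/(4·16/75)=-0.1719>−1
Confirm numerically:
  x=-3.968: |R|=0.39094 <1
  x=-3.604: |R|=0.16695 <1
  x=-2.721: |R|=0.14151 <1
  x=-5.270: |R|=1.65489 >1
  x=-5.234: |R|=1.61021 >1
  x=-4.924: |R|=1.24843 >1
Interval (-4.6875, 0).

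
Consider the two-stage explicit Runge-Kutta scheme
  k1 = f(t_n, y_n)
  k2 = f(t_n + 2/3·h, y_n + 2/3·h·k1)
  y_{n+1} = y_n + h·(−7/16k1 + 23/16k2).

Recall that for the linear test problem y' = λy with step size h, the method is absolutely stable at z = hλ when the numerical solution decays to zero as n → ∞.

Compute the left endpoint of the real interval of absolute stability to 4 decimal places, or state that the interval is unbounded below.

On y'=λy, z=hλ:
  k1=λy_n ⇒ h·k1=z·y_n;  k2=λ(1+2/3z)y_n ⇒ h·k2=z(1+2/3z)y_n
  y_{n+1}/y_n = 1 − 7/16z + 23/16z(1+2/3z) = 1 + z + 23/24z²
  so R(z) = 1 + z + 23/24z².

Need |R(x)|<1, x<0.
x=-0.4: |R|=0.7533
R=1: x+23/24x²=0 ⇒ x=−24/23=-1.0435; min R=1−1/(4·23/24)=0.7391>−1
Confirm numerically:
  x=-0.951: |R|=0.91572 <1
  x=-0.936: |R|=0.90359 <1
  x=-0.520: |R|=0.73913 <1
  x=-1.456: |R|=1.57561 >1
  x=-1.382: |R|=1.44834 >1
  x=-1.370: |R|=1.42870 >1
Stable set (-1.0435, 0).

z* = -1.0435.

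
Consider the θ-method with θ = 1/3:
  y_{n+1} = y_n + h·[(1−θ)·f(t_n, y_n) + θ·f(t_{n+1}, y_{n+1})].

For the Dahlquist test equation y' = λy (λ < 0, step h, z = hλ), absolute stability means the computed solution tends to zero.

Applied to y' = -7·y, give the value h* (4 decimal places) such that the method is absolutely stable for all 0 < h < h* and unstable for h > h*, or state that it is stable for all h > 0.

With y'=λy (z=hλ):
  y_{n+1} = y_n + z·[2/3·y_n + 1/3·y_{n+1}] ⇒ (1 − 1/3z)y_{n+1} = (1 + 2/3z)y_n
  so R(z) = (1 + 2/3z)/(1 − 1/3z).

Need |R(x)|<1, x<0.
x=-0.71: |R|=0.4259
R=−1: 1+2/3x = −1+1/3x ⇒ -1/3x=2 ⇒ x=2/(-1/3)=-6.0000
Confirm numerically:
  x=-5.666: |R|=0.96146 <1
  x=-5.481: |R|=0.93880 <1
  x=-4.329: |R|=0.77200 <1
  x=-6.387: |R|=1.04123 >1
  x=-6.272: |R|=1.02934 >1
  x=-6.232: |R|=1.02513 >1
Stable set (-6.0000, 0).

(-6.0000,0); λ=-7 ⇒ h* = (6)/7 = 0.8571.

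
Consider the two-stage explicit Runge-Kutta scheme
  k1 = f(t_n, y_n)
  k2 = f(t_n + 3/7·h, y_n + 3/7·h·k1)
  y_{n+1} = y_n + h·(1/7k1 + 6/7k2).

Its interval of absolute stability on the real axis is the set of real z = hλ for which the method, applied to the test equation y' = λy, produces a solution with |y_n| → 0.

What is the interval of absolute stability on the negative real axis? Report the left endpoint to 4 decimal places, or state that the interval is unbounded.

With y'=λy (z=hλ):
  k1=λy_n ⇒ h·k1=z·y_n;  k2=λ(1+3/7z)y_n ⇒ h·k2=z(1+3/7z)y_n
  y_{n+1}/y_n = 1 + 1/7z + 6/7z(1+3/7z) = 1 + z + 18/49z²
  so R(z) = 1 + z + 18/49z².

Solve |R(x)|<1 on ℝ⁻.
x=-0.34: |R|=0.7025
R=1: x+18/49x²=0 ⇒ x=−49/18=-2.7222; min R=1−1/(4·18/49)=0.3194>−1
Confirm numerically:
  x=-2.469: |R|=0.77033 <1
  x=-2.285: |R|=0.63300 <1
  x=-1.196: |R|=0.32946 <1
  x=-3.248: |R|=1.62733 >1
  x=-3.213: |R|=1.57926 >1
Interval (-2.7222, 0).

(-2.7222, 0).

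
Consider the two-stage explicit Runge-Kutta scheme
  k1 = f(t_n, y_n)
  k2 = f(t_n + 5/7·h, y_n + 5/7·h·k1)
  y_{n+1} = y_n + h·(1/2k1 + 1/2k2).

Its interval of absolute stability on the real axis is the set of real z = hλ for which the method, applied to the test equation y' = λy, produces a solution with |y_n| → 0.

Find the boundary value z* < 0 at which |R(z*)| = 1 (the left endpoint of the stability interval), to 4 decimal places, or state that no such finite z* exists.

On y'=λy, z=hλ:
  k1=λy_n ⇒ h·k1=z·y_n;  k2=λ(1+5/7z)y_n ⇒ h·k2=z(1+5/7z)y_n
  y_{n+1}/y_n = 1 + 1/2z + 1/2z(1+5/7z) = 1 + z + 5/14z²
  so R(z) = 1 + z + 5/14z².

Find x<0 with |R(x)|<1.
x=-1.2: |R|=0.3143
R=1: x+5/14x²=0 ⇒ x=−14/5=-2.8000; min R=1−1/(4·5/14)=0.3000>−1
Confirm numerically:
  x=-2.771: |R|=0.97130 <1
  x=-2.627: |R|=0.83769 <1
  x=-2.541: |R|=0.76496 <1
  x=-3.300: |R|=1.58929 >1
  x=-2.833: |R|=1.03339 >1
So |R|<1 on (-2.8000, 0).

left endpoint -2.8000.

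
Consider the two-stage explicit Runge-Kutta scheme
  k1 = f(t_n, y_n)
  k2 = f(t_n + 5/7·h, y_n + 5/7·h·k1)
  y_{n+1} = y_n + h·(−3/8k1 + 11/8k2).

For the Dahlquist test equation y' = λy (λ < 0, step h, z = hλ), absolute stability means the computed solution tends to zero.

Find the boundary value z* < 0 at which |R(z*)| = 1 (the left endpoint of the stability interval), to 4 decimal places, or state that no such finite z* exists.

z* = -1.0182.

On y'=λy, z=hλ:
  k1=λy_n ⇒ h·k1=z·y_n;  k2=λ(1+5/7z)y_n ⇒ h·k2=z(1+5/7z)y_n
  y_{n+1}/y_n = 1 − 3/8z + 11/8z(1+5/7z) = 1 + z + 55/56z²
  Hence R(z) = 1 + z + 55/56z².

Solve |R(x)|<1 on ℝ⁻.
x=-1.46: |R|=1.6335
R=1: x+55/56x²=0 ⇒ x=−56/55=-1.0182; min R=1−1/(4·55/56)=0.7455>−1
Confirm numerically:
  x=-0.967: |R|=0.95139 <1
  x=-0.899: |R|=0.89477 <1
  x=-0.857: |R|=0.86433 <1
  x=-1.366: |R|=1.46664 >1
  x=-1.045: |R|=1.02752 >1
Stable set (-1.0182, 0).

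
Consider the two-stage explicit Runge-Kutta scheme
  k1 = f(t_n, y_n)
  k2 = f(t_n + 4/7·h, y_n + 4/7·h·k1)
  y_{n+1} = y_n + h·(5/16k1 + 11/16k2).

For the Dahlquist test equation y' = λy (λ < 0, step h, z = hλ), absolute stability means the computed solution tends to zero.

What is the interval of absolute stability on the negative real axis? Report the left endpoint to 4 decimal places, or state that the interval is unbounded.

(-2.5455, 0).

Test eqn y'=λy, z=hλ:
  k1=λy_n ⇒ h·k1=z·y_n;  k2=λ(1+4/7z)y_n ⇒ h·k2=z(1+4/7z)y_n
  y_{n+1}/y_n = 1 + 5/16z + 11/16z(1+4/7z) = 1 + z + 11/28z²
  R(z) = 1 + z + 11/28z².

Boundary: |R(x)|=1, x<0.
x=-1.11: |R|=0.3740
R=1: x+11/28x²=0 ⇒ x=−28/11=-2.5455; min R=1−1/(4·11/28)=0.3636>−1
Confirm numerically:
  x=-2.058: |R|=0.60589 <1
  x=-1.832: |R|=0.48652 <1
  x=-1.709: |R|=0.43841 <1
  x=-1.029: |R|=0.38697 <1
  x=-2.760: |R|=1.23263 >1
  x=-2.591: |R|=1.04636 >1
Interval (-2.5455, 0).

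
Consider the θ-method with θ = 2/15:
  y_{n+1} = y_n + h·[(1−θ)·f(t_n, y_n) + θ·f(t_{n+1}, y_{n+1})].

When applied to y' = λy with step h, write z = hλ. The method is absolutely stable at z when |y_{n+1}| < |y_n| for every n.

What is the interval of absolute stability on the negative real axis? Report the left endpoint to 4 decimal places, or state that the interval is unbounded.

Test eqn y'=λy, z=hλ:
  y_{n+1} = y_n + z·[13/15·y_n + 2/15·y_{n+1}] ⇒ (1 − 2/15z)y_{n+1} = (1 + 13/15z)y_n
  ⇒ R(z) = (1 + 13/15z)/(1 − 2/15z).

Need |R(x)|<1, x<0.
x=-1.04: |R|=0.0867
R=−1: 1+13/15x = −1+2/15x ⇒ -11/15x=2 ⇒ x=2/(-11/15)=-2.7273
Confirm numerically:
  x=-2.636: |R|=0.95047 <1
  x=-2.552: |R|=0.90410 <1
  x=-2.018: |R|=0.59014 <1
  x=-1.957: |R|=0.55202 <1
  x=-3.145: |R|=1.21583 >1
  x=-3.030: |R|=1.15812 >1
  x=-3.016: |R|=1.15101 >1
Stable set (-2.7273, 0).

z∈(-2.7273,0).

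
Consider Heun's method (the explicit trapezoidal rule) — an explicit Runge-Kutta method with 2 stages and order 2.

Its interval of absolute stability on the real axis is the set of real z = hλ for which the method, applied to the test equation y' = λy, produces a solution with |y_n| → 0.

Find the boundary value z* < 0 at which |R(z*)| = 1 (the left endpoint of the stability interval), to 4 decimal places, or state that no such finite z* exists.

z* = -2.0000.

On y'=λy, z=hλ:
  order 2, 2-stage ⇒ R(z)=1+z+z^2/2
  (e.g. R(-1.25)=0.53125, |R|=0.53125)

Find x<0 with |R(x)|<1.
x=-1.25: |R|=0.5312
|R(-2.21)|=1.2320 |R(-1.37)|=0.5685 |R(-0.66)|=0.5578
Bisect:
  x_lo=-2.8368 |R|=2.1869  x_hi=-0.2225 |R|=0.8023
  mid=-1.52965 |R|=0.64027 →hi
  mid=-2.18323 |R|=1.20002 →lo
  mid=-1.85644 |R|=0.86675 →hi
  mid=-2.01984 |R|=1.02004 →lo
  mid=-1.93814 |R|=0.94005 →hi
  mid=-1.97899 |R|=0.97921 →hi
  mid=-1.99941 |R|=0.99941 →hi
  mid=-2.00963 |R|=1.00967 →lo
  mid=-2.00452 |R|=1.00453 →lo
  ...
  [-2.00005,-1.99989] ⇒ x*=-2.0000
Interval (-2.0000, 0).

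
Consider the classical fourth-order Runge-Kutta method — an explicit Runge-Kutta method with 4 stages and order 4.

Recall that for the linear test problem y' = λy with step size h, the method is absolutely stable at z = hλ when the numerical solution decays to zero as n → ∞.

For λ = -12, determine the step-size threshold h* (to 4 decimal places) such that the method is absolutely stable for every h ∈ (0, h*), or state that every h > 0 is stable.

Set f=λy, z=hλ:
  order 4, 4-stage ⇒ R(z)=1+z+z^2/2+z^3/6+z^4/24
  (e.g. R(-0.55)=0.57733, |R|=0.57733)

Need |R(x)|<1, x<0.
x=-0.55: |R|=0.5773
|R(-2.33)|=0.5043 |R(-1.22)|=0.3139 |R(-0.63)|=0.5333
Bisect:
  x_lo=-3.3981 |R|=2.3913  x_hi=-0.2719 |R|=0.7620
  mid=-1.83498 |R|=0.29123 →hi
  mid=-2.61654 |R|=0.77398 →hi
  mid=-3.00731 |R|=1.38969 →lo
  mid=-2.81192 |R|=1.04090 →lo
  mid=-2.71423 |R|=0.89804 →hi
  mid=-2.76308 |R|=0.96702 →hi
  mid=-2.78750 |R|=1.00333 →lo
  ...
  [-2.78540,-2.78521] ⇒ x*=-2.7853
So |R|<1 on (-2.7853, 0).

(-2.7853,0); λ=-12 ⇒ h* = 0.2321.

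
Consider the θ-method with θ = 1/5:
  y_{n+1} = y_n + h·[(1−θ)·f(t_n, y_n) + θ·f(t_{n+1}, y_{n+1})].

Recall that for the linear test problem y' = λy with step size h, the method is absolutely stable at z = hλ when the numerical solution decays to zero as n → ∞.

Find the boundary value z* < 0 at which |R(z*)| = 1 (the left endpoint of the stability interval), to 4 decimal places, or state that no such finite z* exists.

With y'=λy (z=hλ):
  y_{n+1} = y_n + z·[4/5·y_n + 1/5·y_{n+1}] ⇒ (1 − 1/5z)y_{n+1} = (1 + 4/5z)y_n
  R(z) = (1 + 4/5z)/(1 − 1/5z).

Boundary: |R(x)|=1, x<0.
x=-1.02: |R|=0.1528
R=−1: 1+4/5x = −1+1/5x ⇒ -3/5x=2 ⇒ x=2/(-3/5)=-3.3333
Confirm numerically:
  x=-2.671: |R|=0.74097 <1
  x=-2.483: |R|=0.65909 <1
  x=-2.117: |R|=0.48728 <1
  x=-3.917: |R|=1.19637 >1
  x=-3.465: |R|=1.04666 >1
So |R|<1 on (-3.3333, 0).

left endpoint -3.3333.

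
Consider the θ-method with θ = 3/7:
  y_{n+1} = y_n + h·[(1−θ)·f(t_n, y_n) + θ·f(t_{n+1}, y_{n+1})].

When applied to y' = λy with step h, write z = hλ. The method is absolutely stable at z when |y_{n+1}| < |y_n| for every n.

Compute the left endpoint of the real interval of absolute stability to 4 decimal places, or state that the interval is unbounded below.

Test eqn y'=λy, z=hλ:
  y_{n+1} = y_n + z·[4/7·y_n + 3/7·y_{n+1}] ⇒ (1 − 3/7z)y_{n+1} = (1 + 4/7z)y_n
  Hence R(z) = (1 + 4/7z)/(1 − 3/7z).

Boundary: |R(x)|=1, x<0.
x=-1.06: |R|=0.2711
R=−1: 1+4/7x = −1+3/7x ⇒ -1/7x=2 ⇒ x=2/(-1/7)=-14.0000
Confirm numerically:
  x=-10.063: |R|=0.89414 <1
  x=-7.819: |R|=0.79706 <1
  x=-6.580: |R|=0.72251 <1
  x=-14.178: |R|=1.00359 >1
  x=-14.107: |R|=1.00217 >1
  x=-14.088: |R|=1.00179 >1
Stable set (-14.0000, 0).

z* = -14.0000.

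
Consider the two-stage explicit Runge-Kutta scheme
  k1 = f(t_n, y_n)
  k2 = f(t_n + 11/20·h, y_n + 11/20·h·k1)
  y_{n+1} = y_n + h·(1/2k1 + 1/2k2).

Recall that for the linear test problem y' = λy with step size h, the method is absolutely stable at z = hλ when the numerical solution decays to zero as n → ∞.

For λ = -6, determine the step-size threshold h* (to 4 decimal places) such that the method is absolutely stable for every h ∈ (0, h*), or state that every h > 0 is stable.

(-3.6364,0); λ=-6 ⇒ h* = (40/11)/6 = 0.6061.

With y'=λy (z=hλ):
  k1=λy_n ⇒ h·k1=z·y_n;  k2=λ(1+11/20z)y_n ⇒ h·k2=z(1+11/20z)y_n
  y_{n+1}/y_n = 1 + 1/2z + 1/2z(1+11/20z) = 1 + z + 11/40z²
  R(z) = 1 + z + 11/40z².

Boundary: |R(x)|=1, x<0.
x=-1.2: |R|=0.1960
R=1: x+11/40x²=0 ⇒ x=−40/11=-3.6364; min R=1−1/(4·11/40)=0.0909>−1
Confirm numerically:
  x=-2.250: |R|=0.14219 <1
  x=-1.938: |R|=0.09486 <1
  x=-1.505: |R|=0.11788 <1
  x=-4.108: |R|=1.53281 >1
  x=-3.908: |R|=1.29193 >1
  x=-3.758: |R|=1.12571 >1
Stable set (-3.6364, 0).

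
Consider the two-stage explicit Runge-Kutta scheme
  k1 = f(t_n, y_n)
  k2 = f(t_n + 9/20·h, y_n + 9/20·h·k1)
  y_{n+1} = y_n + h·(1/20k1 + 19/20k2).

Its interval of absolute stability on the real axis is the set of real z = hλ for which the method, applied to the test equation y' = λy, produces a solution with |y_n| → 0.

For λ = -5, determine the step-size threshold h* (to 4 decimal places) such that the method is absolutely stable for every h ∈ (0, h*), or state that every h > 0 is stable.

(-2.3392,0); λ=-5 ⇒ h* = (400/171)/5 = 0.4678.

Test eqn y'=λy, z=hλ:
  k1=λy_n ⇒ h·k1=z·y_n;  k2=λ(1+9/20z)y_n ⇒ h·k2=z(1+9/20z)y_n
  y_{n+1}/y_n = 1 + 1/20z + 19/20z(1+9/20z) = 1 + z + 171/400z²
  ⇒ R(z) = 1 + z + 171/400z².

Need |R(x)|<1, x<0.
x=-1.8: |R|=0.5851
R=1: x+171/400x²=0 ⇒ x=−400/171=-2.3392; min R=1−1/(4·171/400)=0.4152>−1
Confirm numerically:
  x=-2.317: |R|=0.97803 <1
  x=-1.978: |R|=0.69459 <1
  x=-1.418: |R|=0.44158 <1
  x=-1.090: |R|=0.41791 <1
  x=-2.928: |R|=1.73704 >1
  x=-2.897: |R|=1.69084 >1
Stable set (-2.3392, 0).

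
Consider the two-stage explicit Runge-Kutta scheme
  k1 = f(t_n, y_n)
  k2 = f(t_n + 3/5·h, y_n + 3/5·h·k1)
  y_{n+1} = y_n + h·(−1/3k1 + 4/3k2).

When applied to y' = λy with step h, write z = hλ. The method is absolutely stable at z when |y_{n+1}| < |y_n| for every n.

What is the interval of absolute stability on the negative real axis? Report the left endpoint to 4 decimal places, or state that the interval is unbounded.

z∈(-1.2500,0).

With y'=λy (z=hλ):
  k1=λy_n ⇒ h·k1=z·y_n;  k2=λ(1+3/5z)y_n ⇒ h·k2=z(1+3/5z)y_n
  y_{n+1}/y_n = 1 − 1/3z + 4/3z(1+3/5z) = 1 + z + 4/5z²
  so R(z) = 1 + z + 4/5z².

Need |R(x)|<1, x<0.
x=-0.91: |R|=0.7525
R=1: x+4/5x²=0 ⇒ x=−5/4=-1.2500; min R=1−1/(4·4/5)=0.6875>−1
Confirm numerically:
  x=-1.227: |R|=0.97742 <1
  x=-1.132: |R|=0.89314 <1
  x=-0.798: |R|=0.71144 <1
  x=-0.647: |R|=0.68789 <1
  x=-1.597: |R|=1.44333 >1
  x=-1.403: |R|=1.17173 >1
Interval (-1.2500, 0).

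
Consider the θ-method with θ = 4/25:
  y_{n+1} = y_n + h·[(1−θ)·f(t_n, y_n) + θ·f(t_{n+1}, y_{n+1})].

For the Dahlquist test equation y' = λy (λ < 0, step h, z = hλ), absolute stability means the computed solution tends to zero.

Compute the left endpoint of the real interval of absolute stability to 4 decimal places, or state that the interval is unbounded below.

z* = -2.9412.

With y'=λy (z=hλ):
  y_{n+1} = y_n + z·[21/25·y_n + 4/25·y_{n+1}] ⇒ (1 − 4/25z)y_{n+1} = (1 + 21/25z)y_n
  ⇒ R(z) = (1 + 21/25z)/(1 − 4/25z).

Find x<0 with |R(x)|<1.
x=-0.34: |R|=0.6775
R=−1: 1+21/25x = −1+4/25x ⇒ -17/25x=2 ⇒ x=2/(-17/25)=-2.9412
Confirm numerically:
  x=-2.885: |R|=0.97386 <1
  x=-1.417: |R|=0.15511 <1
  x=-1.326: |R|=0.09391 <1
  x=-3.218: |R|=1.12426 >1
  x=-2.989: |R|=1.02200 >1
Stable set (-2.9412, 0).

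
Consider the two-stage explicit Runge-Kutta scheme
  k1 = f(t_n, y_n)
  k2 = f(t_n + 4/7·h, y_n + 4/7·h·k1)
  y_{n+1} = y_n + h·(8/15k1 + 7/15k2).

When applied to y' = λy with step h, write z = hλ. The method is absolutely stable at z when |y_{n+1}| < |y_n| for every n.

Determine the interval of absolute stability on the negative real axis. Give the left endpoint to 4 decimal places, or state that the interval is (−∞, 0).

Set f=λy, z=hλ:
  k1=λy_n ⇒ h·k1=z·y_n;  k2=λ(1+4/7z)y_n ⇒ h·k2=z(1+4/7z)y_n
  y_{n+1}/y_n = 1 + 8/15z + 7/15z(1+4/7z) = 1 + z + 4/15z²
  R(z) = 1 + z + 4/15z².

Find x<0 with |R(x)|<1.
x=-1.69: |R|=0.0716
R=1: x+4/15x²=0 ⇒ x=−15/4=-3.7500; min R=1−1/(4·4/15)=0.0625>−1
Confirm numerically:
  x=-3.516: |R|=0.78060 <1
  x=-3.357: |R|=0.64819 <1
  x=-3.214: |R|=0.54061 <1
  x=-2.643: |R|=0.21979 <1
  x=-4.342: |R|=1.68546 >1
  x=-3.911: |R|=1.16791 >1
  x=-3.889: |R|=1.14415 >1
Stable set (-3.7500, 0).

(-3.7500, 0).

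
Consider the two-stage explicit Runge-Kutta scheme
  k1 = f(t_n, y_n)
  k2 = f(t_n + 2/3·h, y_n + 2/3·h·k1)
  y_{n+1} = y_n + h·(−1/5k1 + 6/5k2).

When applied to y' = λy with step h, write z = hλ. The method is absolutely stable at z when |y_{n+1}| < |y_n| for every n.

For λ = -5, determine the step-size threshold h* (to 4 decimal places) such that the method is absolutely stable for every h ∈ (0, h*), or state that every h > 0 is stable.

(-1.2500,0); λ=-5 ⇒ h* = (5/4)/5 = 0.2500.

With y'=λy (z=hλ):
  k1=λy_n ⇒ h·k1=z·y_n;  k2=λ(1+2/3z)y_n ⇒ h·k2=z(1+2/3z)y_n
  y_{n+1}/y_n = 1 − 1/5z + 6/5z(1+2/3z) = 1 + z + 4/5z²
  so R(z) = 1 + z + 4/5z².

Find x<0 with |R(x)|<1.
x=-0.67: |R|=0.6891
R=1: x+4/5x²=0 ⇒ x=−5/4=-1.2500; min R=1−1/(4·4/5)=0.6875>−1
Confirm numerically:
  x=-0.954: |R|=0.77409 <1
  x=-0.926: |R|=0.75998 <1
  x=-0.726: |R|=0.69566 <1
  x=-0.688: |R|=0.69068 <1
  x=-1.811: |R|=1.81278 >1
  x=-1.528: |R|=1.33983 >1
Stable set (-1.2500, 0).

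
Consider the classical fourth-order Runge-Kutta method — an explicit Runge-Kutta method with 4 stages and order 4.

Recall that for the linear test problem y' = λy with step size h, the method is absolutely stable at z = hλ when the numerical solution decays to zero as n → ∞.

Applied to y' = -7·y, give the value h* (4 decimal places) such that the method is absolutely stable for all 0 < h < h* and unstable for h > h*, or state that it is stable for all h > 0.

(-2.7853,0); λ=-7 ⇒ h* = 0.3979.

With y'=λy (z=hλ):
  order 4, 4-stage ⇒ R(z)=1+z+z^2/2+z^3/6+z^4/24
  (e.g. R(-0.31)=0.73347, |R|=0.73347)

Need |R(x)|<1, x<0.
x=-0.31: |R|=0.7335
|R(-2.61)|=0.7663 |R(-1.6)|=0.2704 |R(-1.07)|=0.3529
Bisect:
  x_lo=-3.1882 |R|=1.7979  x_hi=-0.3725 |R|=0.6891
  mid=-1.78034 |R|=0.28257 →hi
  mid=-2.48425 |R|=0.63322 →hi
  mid=-2.83621 |R|=1.07952 →lo
  mid=-2.66023 |R|=0.82724 →hi
  mid=-2.74822 |R|=0.94553 →hi
  mid=-2.79221 |R|=1.01048 →lo
  mid=-2.77022 |R|=0.97750 →hi
  mid=-2.78121 |R|=0.99387 →hi
  ...
  [-2.78534,-2.78517] ⇒ x*=-2.7853
So |R|<1 on (-2.7853, 0).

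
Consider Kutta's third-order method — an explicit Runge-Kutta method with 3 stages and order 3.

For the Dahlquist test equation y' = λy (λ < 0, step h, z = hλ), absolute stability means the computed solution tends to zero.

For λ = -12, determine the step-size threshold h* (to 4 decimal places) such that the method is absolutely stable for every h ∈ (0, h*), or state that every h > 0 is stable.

With y'=λy (z=hλ):
  order 3, 3-stage ⇒ R(z)=1+z+z^2/2+z^3/6
  (e.g. R(-0.47)=0.62315, |R|=0.62315)

Need |R(x)|<1, x<0.
x=-0.47: |R|=0.6231
|R(-2.38)|=0.7947 |R(-1.97)|=0.3038 |R(-1.42)|=0.1110
Bisect:
  x_lo=-3.3317 |R|=2.9452  x_hi=-0.0678 |R|=0.9344
  mid=-1.69975 |R|=0.07364 →hi
  mid=-2.51570 |R|=1.00486 →lo
  mid=-2.10772 |R|=0.44707 →hi
  mid=-2.31171 |R|=0.69867 →hi
  mid=-2.41371 |R|=0.84442 →hi
  mid=-2.46470 |R|=0.92273 →hi
  mid=-2.49020 |R|=0.96331 →hi
  ...
  [-2.51291,-2.51271] ⇒ x*=-2.5127
So |R|<1 on (-2.5127, 0).

(-2.5127,0); λ=-12 ⇒ h* = 0.2094.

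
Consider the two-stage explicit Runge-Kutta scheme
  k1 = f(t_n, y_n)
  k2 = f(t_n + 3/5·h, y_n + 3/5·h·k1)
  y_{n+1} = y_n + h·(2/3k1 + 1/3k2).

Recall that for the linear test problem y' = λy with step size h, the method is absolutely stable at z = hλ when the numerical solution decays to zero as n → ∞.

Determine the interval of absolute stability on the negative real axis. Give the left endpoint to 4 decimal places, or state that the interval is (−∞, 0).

z∈(-5.0000,0).

Test eqn y'=λy, z=hλ:
  k1=λy_n ⇒ h·k1=z·y_n;  k2=λ(1+3/5z)y_n ⇒ h·k2=z(1+3/5z)y_n
  y_{n+1}/y_n = 1 + 2/3z + 1/3z(1+3/5z) = 1 + z + 1/5z²
  ⇒ R(z) = 1 + z + 1/5z².

Find x<0 with |R(x)|<1.
x=-1.65: |R|=0.1055
R=1: x+1/5x²=0 ⇒ x=−5=-5.0000; min R=1−1/(4·1/5)=-0.2500>−1
Confirm numerically:
  x=-4.475: |R|=0.53013 <1
  x=-4.154: |R|=0.29714 <1
  x=-3.884: |R|=0.13309 <1
  x=-2.236: |R|=0.23606 <1
  x=-5.534: |R|=1.59103 >1
  x=-5.133: |R|=1.13654 >1
Interval (-5.0000, 0).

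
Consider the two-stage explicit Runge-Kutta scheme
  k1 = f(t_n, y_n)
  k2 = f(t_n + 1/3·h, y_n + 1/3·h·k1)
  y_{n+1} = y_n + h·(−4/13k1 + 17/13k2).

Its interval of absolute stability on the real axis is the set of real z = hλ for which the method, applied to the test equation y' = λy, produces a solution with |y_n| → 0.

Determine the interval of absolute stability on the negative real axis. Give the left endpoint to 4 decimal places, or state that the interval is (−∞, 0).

z∈(-2.2941,0).

With y'=λy (z=hλ):
  k1=λy_n ⇒ h·k1=z·y_n;  k2=λ(1+1/3z)y_n ⇒ h·k2=z(1+1/3z)y_n
  y_{n+1}/y_n = 1 − 4/13z + 17/13z(1+1/3z) = 1 + z + 17/39z²
  R(z) = 1 + z + 17/39z².

Need |R(x)|<1, x<0.
x=-1.71: |R|=0.5646
R=1: x+17/39x²=0 ⇒ x=−39/17=-2.2941; min R=1−1/(4·17/39)=0.4265>−1
Confirm numerically:
  x=-1.783: |R|=0.60276 <1
  x=-1.374: |R|=0.44892 <1
  x=-1.310: |R|=0.43804 <1
  x=-2.805: |R|=1.62465 >1
  x=-2.699: |R|=1.47634 >1
  x=-2.398: |R|=1.10859 >1
Stable set (-2.2941, 0).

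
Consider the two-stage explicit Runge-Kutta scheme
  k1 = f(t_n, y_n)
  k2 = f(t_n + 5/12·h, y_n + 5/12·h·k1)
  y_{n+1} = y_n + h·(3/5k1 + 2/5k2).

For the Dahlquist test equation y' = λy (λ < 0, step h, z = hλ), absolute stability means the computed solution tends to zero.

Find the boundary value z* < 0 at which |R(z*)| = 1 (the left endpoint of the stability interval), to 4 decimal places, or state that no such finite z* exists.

z* = -6.0000.

Test eqn y'=λy, z=hλ:
  k1=λy_n ⇒ h·k1=z·y_n;  k2=λ(1+5/12z)y_n ⇒ h·k2=z(1+5/12z)y_n
  y_{n+1}/y_n = 1 + 3/5z + 2/5z(1+5/12z) = 1 + z + 1/6z²
  Hence R(z) = 1 + z + 1/6z².

Solve |R(x)|<1 on ℝ⁻.
x=-1.51: |R|=0.1300
R=1: x+1/6x²=0 ⇒ x=−6=-6.0000; min R=1−1/(4·1/6)=-0.5000>−1
Confirm numerically:
  x=-4.540: |R|=0.10473 <1
  x=-3.736: |R|=0.40972 <1
  x=-3.007: |R|=0.49999 <1
  x=-2.448: |R|=0.44922 <1
  x=-6.524: |R|=1.56976 >1
  x=-6.224: |R|=1.23236 >1
So |R|<1 on (-6.0000, 0).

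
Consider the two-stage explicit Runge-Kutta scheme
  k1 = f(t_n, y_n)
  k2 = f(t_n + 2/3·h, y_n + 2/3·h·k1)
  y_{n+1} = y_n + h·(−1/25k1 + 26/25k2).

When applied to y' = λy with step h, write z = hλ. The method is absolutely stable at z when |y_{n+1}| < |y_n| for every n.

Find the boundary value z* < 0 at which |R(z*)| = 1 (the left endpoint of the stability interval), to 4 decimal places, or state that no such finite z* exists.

Test eqn y'=λy, z=hλ:
  k1=λy_n ⇒ h·k1=z·y_n;  k2=λ(1+2/3z)y_n ⇒ h·k2=z(1+2/3z)y_n
  y_{n+1}/y_n = 1 − 1/25z + 26/25z(1+2/3z) = 1 + z + 52/75z²
  Hence R(z) = 1 + z + 52/75z².

Need |R(x)|<1, x<0.
x=-1.41: |R|=0.9684
R=1: x+52/75x²=0 ⇒ x=−75/52=-1.4423; min R=1−1/(4·52/75)=0.6394>−1
Confirm numerically:
  x=-1.317: |R|=0.88558 <1
  x=-1.189: |R|=0.79118 <1
  x=-1.180: |R|=0.78540 <1
  x=-0.911: |R|=0.66441 <1
  x=-1.935: |R|=1.66100 >1
  x=-1.683: |R|=1.28086 >1
Interval (-1.4423, 0).

left endpoint -1.4423.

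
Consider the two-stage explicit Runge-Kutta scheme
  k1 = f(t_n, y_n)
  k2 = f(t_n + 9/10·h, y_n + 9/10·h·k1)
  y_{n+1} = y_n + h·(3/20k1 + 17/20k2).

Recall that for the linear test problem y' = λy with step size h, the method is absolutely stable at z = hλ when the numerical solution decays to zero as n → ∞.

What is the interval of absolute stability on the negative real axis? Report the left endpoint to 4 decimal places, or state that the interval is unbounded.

Test eqn y'=λy, z=hλ:
  k1=λy_n ⇒ h·k1=z·y_n;  k2=λ(1+9/10z)y_n ⇒ h·k2=z(1+9/10z)y_n
  y_{n+1}/y_n = 1 + 3/20z + 17/20z(1+9/10z) = 1 + z + 153/200z²
  so R(z) = 1 + z + 153/200z².

Solve |R(x)|<1 on ℝ⁻.
x=-0.93: |R|=0.7316
R=1: x+153/200x²=0 ⇒ x=−200/153=-1.3072; min R=1−1/(4·153/200)=0.6732>−1
Confirm numerically:
  x=-0.859: |R|=0.70548 <1
  x=-0.797: |R|=0.68893 <1
  x=-0.605: |R|=0.67501 <1
  x=-0.592: |R|=0.67610 <1
  x=-1.661: |R|=1.44957 >1
  x=-1.417: |R|=1.11904 >1
  x=-1.344: |R|=1.03785 >1
Interval (-1.3072, 0).

z∈(-1.3072,0).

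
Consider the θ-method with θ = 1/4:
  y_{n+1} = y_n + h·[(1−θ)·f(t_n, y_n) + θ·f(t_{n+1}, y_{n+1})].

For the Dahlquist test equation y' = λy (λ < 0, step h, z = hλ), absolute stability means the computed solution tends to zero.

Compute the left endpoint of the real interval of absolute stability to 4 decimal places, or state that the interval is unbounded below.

left endpoint -4.0000.

Set f=λy, z=hλ:
  y_{n+1} = y_n + z·[3/4·y_n + 1/4·y_{n+1}] ⇒ (1 − 1/4z)y_{n+1} = (1 + 3/4z)y_n
  Hence R(z) = (1 + 3/4z)/(1 − 1/4z).

Solve |R(x)|<1 on ℝ⁻.
x=-0.53: |R|=0.5320
R=−1: 1+3/4x = −1+1/4x ⇒ -1/2x=2 ⇒ x=2/(-1/2)=-4.0000
Confirm numerically:
  x=-3.817: |R|=0.95318 <1
  x=-3.153: |R|=0.76318 <1
  x=-3.003: |R|=0.71526 <1
  x=-2.885: |R|=0.67611 <1
  x=-4.489: |R|=1.11521 >1
  x=-4.161: |R|=1.03946 >1
  x=-4.045: |R|=1.01119 >1
Stable set (-4.0000, 0).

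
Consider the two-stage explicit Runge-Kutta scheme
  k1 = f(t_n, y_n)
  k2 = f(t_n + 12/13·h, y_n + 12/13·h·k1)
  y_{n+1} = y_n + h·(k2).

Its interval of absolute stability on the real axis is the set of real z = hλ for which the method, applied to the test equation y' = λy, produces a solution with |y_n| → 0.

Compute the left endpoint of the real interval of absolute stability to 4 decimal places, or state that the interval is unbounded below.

With y'=λy (z=hλ):
  k1=λy_n ⇒ h·k1=z·y_n;  k2=λ(1+12/13z)y_n ⇒ h·k2=z(1+12/13z)y_n
  y_{n+1}/y_n = 1 + z(1+12/13z) = 1 + z + 12/13z²
  Hence R(z) = 1 + z + 12/13z².

Boundary: |R(x)|=1, x<0.
x=-0.3: |R|=0.7831
R=1: x+12/13x²=0 ⇒ x=−13/12=-1.0833; min R=1−1/(4·12/13)=0.7292>−1
Confirm numerically:
  x=-1.050: |R|=0.96769 <1
  x=-0.679: |R|=0.74658 <1
  x=-0.629: |R|=0.73621 <1
  x=-1.569: |R|=1.70339 >1
  x=-1.279: |R|=1.23101 >1
So |R|<1 on (-1.0833, 0).

z* = -1.0833.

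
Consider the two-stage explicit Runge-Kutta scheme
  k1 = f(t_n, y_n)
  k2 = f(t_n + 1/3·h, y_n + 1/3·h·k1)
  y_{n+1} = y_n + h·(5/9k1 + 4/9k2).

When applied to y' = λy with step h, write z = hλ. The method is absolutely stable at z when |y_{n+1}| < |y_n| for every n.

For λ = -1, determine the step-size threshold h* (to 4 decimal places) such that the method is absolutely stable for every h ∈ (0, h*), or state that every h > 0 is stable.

(-6.7500,0); λ=-1 ⇒ h* = (27/4)/1 = 6.7500.

On y'=λy, z=hλ:
  k1=λy_n ⇒ h·k1=z·y_n;  k2=λ(1+1/3z)y_n ⇒ h·k2=z(1+1/3z)y_n
  y_{n+1}/y_n = 1 + 5/9z + 4/9z(1+1/3z) = 1 + z + 4/27z²
  Hence R(z) = 1 + z + 4/27z².

Solve |R(x)|<1 on ℝ⁻.
x=-1.56: |R|=0.1995
R=1: x+4/27x²=0 ⇒ x=−27/4=-6.7500; min R=1−1/(4·4/27)=-0.6875>−1
Confirm numerically:
  x=-6.453: |R|=0.71607 <1
  x=-5.197: |R|=0.19569 <1
  x=-3.717: |R|=0.67017 <1
  x=-7.282: |R|=1.57393 >1
  x=-7.176: |R|=1.45289 >1
  x=-7.093: |R|=1.36043 >1
So |R|<1 on (-6.7500, 0).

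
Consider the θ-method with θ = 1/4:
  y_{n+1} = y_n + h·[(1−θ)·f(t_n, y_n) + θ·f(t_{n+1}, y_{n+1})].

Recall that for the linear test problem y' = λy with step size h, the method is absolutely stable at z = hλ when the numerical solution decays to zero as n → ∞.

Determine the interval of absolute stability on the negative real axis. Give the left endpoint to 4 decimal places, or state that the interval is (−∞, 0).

z∈(-4.0000,0).

Set f=λy, z=hλ:
  y_{n+1} = y_n + z·[3/4·y_n + 1/4·y_{n+1}] ⇒ (1 − 1/4z)y_{n+1} = (1 + 3/4z)y_n
  R(z) = (1 + 3/4z)/(1 − 1/4z).

Find x<0 with |R(x)|<1.
x=-0.86: |R|=0.2922
R=−1: 1+3/4x = −1+1/4x ⇒ -1/2x=2 ⇒ x=2/(-1/2)=-4.0000
Confirm numerically:
  x=-3.896: |R|=0.97366 <1
  x=-2.915: |R|=0.68619 <1
  x=-2.220: |R|=0.42765 <1
  x=-1.609: |R|=0.14744 <1
  x=-4.294: |R|=1.07089 >1
  x=-4.134: |R|=1.03295 >1
Stable set (-4.0000, 0).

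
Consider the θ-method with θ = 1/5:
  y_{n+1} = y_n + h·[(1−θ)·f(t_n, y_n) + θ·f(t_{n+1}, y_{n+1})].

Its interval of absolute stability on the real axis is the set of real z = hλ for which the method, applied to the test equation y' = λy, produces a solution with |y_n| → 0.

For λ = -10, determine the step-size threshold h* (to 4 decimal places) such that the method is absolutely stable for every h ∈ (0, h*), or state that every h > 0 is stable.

Test eqn y'=λy, z=hλ:
  y_{n+1} = y_n + z·[4/5·y_n + 1/5·y_{n+1}] ⇒ (1 − 1/5z)y_{n+1} = (1 + 4/5z)y_n
  ⇒ R(z) = (1 + 4/5z)/(1 − 1/5z).

Solve |R(x)|<1 on ℝ⁻.
x=-1.13: |R|=0.0783
R=−1: 1+4/5x = −1+1/5x ⇒ -3/5x=2 ⇒ x=2/(-3/5)=-3.3333
Confirm numerically:
  x=-2.639: |R|=0.72732 <1
  x=-2.246: |R|=0.54982 <1
  x=-2.028: |R|=0.44280 <1
  x=-1.995: |R|=0.42602 <1
  x=-3.581: |R|=1.08659 >1
  x=-3.421: |R|=1.03123 >1
  x=-3.397: |R|=1.02275 >1
Stable set (-3.3333, 0).

(-3.3333,0); λ=-10 ⇒ h* = (10/3)/10 = 0.3333.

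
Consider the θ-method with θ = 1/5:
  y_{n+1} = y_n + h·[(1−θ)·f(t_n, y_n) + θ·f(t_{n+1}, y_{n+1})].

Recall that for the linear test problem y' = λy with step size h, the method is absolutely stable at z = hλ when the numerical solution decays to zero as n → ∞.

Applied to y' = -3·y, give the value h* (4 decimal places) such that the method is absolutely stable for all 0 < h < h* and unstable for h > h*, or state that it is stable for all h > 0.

On y'=λy, z=hλ:
  y_{n+1} = y_n + z·[4/5·y_n + 1/5·y_{n+1}] ⇒ (1 − 1/5z)y_{n+1} = (1 + 4/5z)y_n
  Hence R(z) = (1 + 4/5z)/(1 − 1/5z).

Find x<0 with |R(x)|<1.
x=-0.74: |R|=0.3554
R=−1: 1+4/5x = −1+1/5x ⇒ -3/5x=2 ⇒ x=2/(-3/5)=-3.3333
Confirm numerically:
  x=-3.017: |R|=0.88163 <1
  x=-2.591: |R|=0.70663 <1
  x=-1.407: |R|=0.09802 <1
  x=-3.875: |R|=1.18310 >1
  x=-3.851: |R|=1.17546 >1
  x=-3.397: |R|=1.02275 >1
Interval (-3.3333, 0).

(-3.3333,0); λ=-3 ⇒ h* = (10/3)/3 = 1.1111.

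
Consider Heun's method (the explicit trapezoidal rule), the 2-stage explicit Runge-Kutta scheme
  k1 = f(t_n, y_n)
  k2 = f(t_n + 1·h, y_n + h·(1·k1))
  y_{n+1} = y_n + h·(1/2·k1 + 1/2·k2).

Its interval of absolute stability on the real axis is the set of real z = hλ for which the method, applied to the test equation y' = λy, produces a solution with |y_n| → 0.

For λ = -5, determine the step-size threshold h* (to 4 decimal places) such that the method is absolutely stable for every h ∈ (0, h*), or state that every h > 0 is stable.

With y'=λy (z=hλ):
  order 2, 2-stage ⇒ R(z)=1+z+z^2/2
  (e.g. R(-1.54)=0.64580, |R|=0.64580)

Solve |R(x)|<1 on ℝ⁻.
x=-1.54: |R|=0.6458
|R(-1.91)|=0.9140 |R(-1.8)|=0.8200 |R(-0.85)|=0.5112
Bisect:
  x_lo=-2.3742 |R|=1.4442  x_hi=-0.3860 |R|=0.6885
  mid=-1.38010 |R|=0.57224 →hi
  mid=-1.87714 |R|=0.88469 →hi
  mid=-2.12566 |R|=1.13356 →lo
  mid=-2.00140 |R|=1.00140 →lo
  mid=-1.93927 |R|=0.94112 →hi
  mid=-1.97034 |R|=0.97078 →hi
  mid=-1.98587 |R|=0.98597 →hi
  mid=-1.99364 |R|=0.99366 →hi
  mid=-1.99752 |R|=0.99752 →hi
  mid=-1.99946 |R|=0.99946 →hi
  ...
  [-2.00007,-1.99995] ⇒ x*=-2.0000
So |R|<1 on (-2.0000, 0).

(-2.0000,0); λ=-5 ⇒ h* = 0.4000.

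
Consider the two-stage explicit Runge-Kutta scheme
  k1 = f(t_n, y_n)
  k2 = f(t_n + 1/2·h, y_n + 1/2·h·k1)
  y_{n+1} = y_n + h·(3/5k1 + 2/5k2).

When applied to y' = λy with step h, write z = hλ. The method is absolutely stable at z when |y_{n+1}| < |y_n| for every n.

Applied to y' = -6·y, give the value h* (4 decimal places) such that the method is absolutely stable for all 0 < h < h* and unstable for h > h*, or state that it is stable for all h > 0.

(-5.0000,0); λ=-6 ⇒ h* = (5)/6 = 0.8333.

Test eqn y'=λy, z=hλ:
  k1=λy_n ⇒ h·k1=z·y_n;  k2=λ(1+1/2z)y_n ⇒ h·k2=z(1+1/2z)y_n
  y_{n+1}/y_n = 1 + 3/5z + 2/5z(1+1/2z) = 1 + z + 1/5z²
  so R(z) = 1 + z + 1/5z².

Boundary: |R(x)|=1, x<0.
x=-0.84: |R|=0.3011
R=1: x+1/5x²=0 ⇒ x=−5=-5.0000; min R=1−1/(4·1/5)=-0.2500>−1
Confirm numerically:
  x=-3.787: |R|=0.08127 <1
  x=-2.401: |R|=0.24804 <1
  x=-2.190: |R|=0.23078 <1
  x=-5.422: |R|=1.45762 >1
  x=-5.352: |R|=1.37678 >1
So |R|<1 on (-5.0000, 0).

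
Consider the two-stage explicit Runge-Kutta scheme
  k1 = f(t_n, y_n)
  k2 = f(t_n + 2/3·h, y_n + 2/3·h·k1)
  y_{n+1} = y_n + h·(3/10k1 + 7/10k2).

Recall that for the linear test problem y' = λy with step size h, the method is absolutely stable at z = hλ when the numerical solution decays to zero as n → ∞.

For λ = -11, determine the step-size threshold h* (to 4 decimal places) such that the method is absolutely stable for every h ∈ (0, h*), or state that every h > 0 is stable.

Set f=λy, z=hλ:
  k1=λy_n ⇒ h·k1=z·y_n;  k2=λ(1+2/3z)y_n ⇒ h·k2=z(1+2/3z)y_n
  y_{n+1}/y_n = 1 + 3/10z + 7/10z(1+2/3z) = 1 + z + 7/15z²
  ⇒ R(z) = 1 + z + 7/15z².

Need |R(x)|<1, x<0.
x=-1.77: |R|=0.6920
R=1: x+7/15x²=0 ⇒ x=−15/7=-2.1429; min R=1−1/(4·7/15)=0.4643>−1
Confirm numerically:
  x=-1.760: |R|=0.68555 <1
  x=-1.706: |R|=0.65220 <1
  x=-1.578: |R|=0.58404 <1
  x=-0.996: |R|=0.46694 <1
  x=-2.465: |R|=1.37057 >1
  x=-2.277: |R|=1.14254 >1
Stable set (-2.1429, 0).

(-2.1429,0); λ=-11 ⇒ h* = (15/7)/11 = 0.1948.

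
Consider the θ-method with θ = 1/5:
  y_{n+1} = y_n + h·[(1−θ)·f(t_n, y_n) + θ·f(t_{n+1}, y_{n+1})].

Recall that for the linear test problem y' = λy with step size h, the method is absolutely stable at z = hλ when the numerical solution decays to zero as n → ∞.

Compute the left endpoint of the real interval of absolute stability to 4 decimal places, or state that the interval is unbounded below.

Test eqn y'=λy, z=hλ:
  y_{n+1} = y_n + z·[4/5·y_n + 1/5·y_{n+1}] ⇒ (1 − 1/5z)y_{n+1} = (1 + 4/5z)y_n
  Hence R(z) = (1 + 4/5z)/(1 − 1/5z).

Find x<0 with |R(x)|<1.
x=-0.36: |R|=0.6642
R=−1: 1+4/5x = −1+1/5x ⇒ -3/5x=2 ⇒ x=2/(-3/5)=-3.3333
Confirm numerically:
  x=-1.687: |R|=0.26140 <1
  x=-1.668: |R|=0.25075 <1
  x=-1.667: |R|=0.25019 <1
  x=-3.740: |R|=1.13959 >1
  x=-3.427: |R|=1.03335 >1
Interval (-3.3333, 0).

left endpoint -3.3333.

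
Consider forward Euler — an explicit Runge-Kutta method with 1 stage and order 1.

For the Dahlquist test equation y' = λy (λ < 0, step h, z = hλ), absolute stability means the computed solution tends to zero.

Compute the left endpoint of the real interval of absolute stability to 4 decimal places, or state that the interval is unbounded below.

left endpoint -2.0000.

Set f=λy, z=hλ:
  order 1, 1-stage ⇒ R(z)=1+z
  (e.g. R(-1.51)=-0.51000, |R|=0.51000)

Boundary: |R(x)|=1, x<0.
x=-1.51: |R|=0.5100
|R(-1.88)|=0.8800 |R(-1.59)|=0.5900 |R(-1.27)|=0.2700
Bisect:
  x_lo=-2.7481 |R|=1.7481  x_hi=-0.3347 |R|=0.6653
  mid=-1.54140 |R|=0.54140 →hi
  mid=-2.14475 |R|=1.14475 →lo
  mid=-1.84307 |R|=0.84307 →hi
  mid=-1.99391 |R|=0.99391 →hi
  mid=-2.06933 |R|=1.06933 →lo
  mid=-2.03162 |R|=1.03162 →lo
  mid=-2.01277 |R|=1.01277 →lo
  mid=-2.00334 |R|=1.00334 →lo
  ...
  [-2.00010,-1.99995] ⇒ x*=-2.0000
So |R|<1 on (-2.0000, 0).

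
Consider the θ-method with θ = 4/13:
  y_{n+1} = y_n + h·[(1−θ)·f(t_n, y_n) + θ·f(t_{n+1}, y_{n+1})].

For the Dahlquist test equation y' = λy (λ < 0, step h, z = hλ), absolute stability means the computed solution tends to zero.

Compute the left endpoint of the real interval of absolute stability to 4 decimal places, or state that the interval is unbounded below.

z* = -5.2000.

On y'=λy, z=hλ:
  y_{n+1} = y_n + z·[9/13·y_n + 4/13·y_{n+1}] ⇒ (1 − 4/13z)y_{n+1} = (1 + 9/13z)y_n
  R(z) = (1 + 9/13z)/(1 − 4/13z).

Solve |R(x)|<1 on ℝ⁻.
x=-0.77: |R|=0.3775
R=−1: 1+9/13x = −1+4/13x ⇒ -5/13x=2 ⇒ x=2/(-5/13)=-5.2000
Confirm numerically:
  x=-3.562: |R|=0.69943 <1
  x=-3.131: |R|=0.59470 <1
  x=-2.719: |R|=0.48044 <1
  x=-5.608: |R|=1.05758 >1
  x=-5.565: |R|=1.05176 >1
  x=-5.423: |R|=1.03214 >1
Interval (-5.2000, 0).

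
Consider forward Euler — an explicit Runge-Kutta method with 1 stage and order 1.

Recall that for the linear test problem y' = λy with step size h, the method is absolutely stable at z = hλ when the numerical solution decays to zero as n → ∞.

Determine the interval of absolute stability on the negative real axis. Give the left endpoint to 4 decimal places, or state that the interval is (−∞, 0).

Set f=λy, z=hλ:
  order 1, 1-stage ⇒ R(z)=1+z
  (e.g. R(-0.36)=0.64000, |R|=0.64000)

Find x<0 with |R(x)|<1.
x=-0.36: |R|=0.6400
|R(-2.04)|=1.0400 |R(-1.51)|=0.5100 |R(-1.07)|=0.0700
Bisect:
  x_lo=-2.8392 |R|=1.8392  x_hi=-0.1164 |R|=0.8836
  mid=-1.47779 |R|=0.47779 →hi
  mid=-2.15849 |R|=1.15849 →lo
  mid=-1.81814 |R|=0.81814 →hi
  mid=-1.98831 |R|=0.98831 →hi
  mid=-2.07340 |R|=1.07340 →lo
  mid=-2.03086 |R|=1.03086 →lo
  mid=-2.00958 |R|=1.00958 →lo
  mid=-1.99895 |R|=0.99895 →hi
  mid=-2.00427 |R|=1.00427 →lo
  ...
  [-2.00011,-1.99994] ⇒ x*=-2.0000
So |R|<1 on (-2.0000, 0).

z∈(-2.0000,0).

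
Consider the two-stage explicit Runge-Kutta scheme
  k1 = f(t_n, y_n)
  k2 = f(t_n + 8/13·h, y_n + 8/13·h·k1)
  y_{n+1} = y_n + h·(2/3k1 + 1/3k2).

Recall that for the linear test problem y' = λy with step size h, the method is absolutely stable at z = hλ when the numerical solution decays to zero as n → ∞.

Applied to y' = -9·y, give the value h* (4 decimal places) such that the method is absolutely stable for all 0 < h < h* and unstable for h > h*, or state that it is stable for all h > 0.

Test eqn y'=λy, z=hλ:
  k1=λy_n ⇒ h·k1=z·y_n;  k2=λ(1+8/13z)y_n ⇒ h·k2=z(1+8/13z)y_n
  y_{n+1}/y_n = 1 + 2/3z + 1/3z(1+8/13z) = 1 + z + 8/39z²
  so R(z) = 1 + z + 8/39z².

Boundary: |R(x)|=1, x<0.
x=-1.34: |R|=0.0283
R=1: x+8/39x²=0 ⇒ x=−39/8=-4.8750; min R=1−1/(4·8/39)=-0.2188>−1
Confirm numerically:
  x=-4.211: |R|=0.42644 <1
  x=-3.818: |R|=0.17218 <1
  x=-3.111: |R|=0.12570 <1
  x=-2.785: |R|=0.19398 <1
  x=-5.315: |R|=1.47971 >1
  x=-5.232: |R|=1.38314 >1
So |R|<1 on (-4.8750, 0).

(-4.8750,0); λ=-9 ⇒ h* = (39/8)/9 = 0.5417.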